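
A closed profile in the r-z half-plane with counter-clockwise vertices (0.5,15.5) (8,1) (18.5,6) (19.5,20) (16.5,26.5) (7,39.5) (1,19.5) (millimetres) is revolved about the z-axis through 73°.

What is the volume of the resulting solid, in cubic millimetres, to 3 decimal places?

Volume = 5905.515 mm³

Profile (r,z), 7 vertices: (0.5,15.5) (8,1) (18.5,6) (19.5,20) (16.5,26.5) (7,39.5) (1,19.5)
edge 0: (0.5,15.5)→(8,1)  cross = 0.5·1 − 8·15.5 = -123.5000; (r_i+r_j)·cross = 8.5·-123.5000 = -1049.7500
edge 1: (8,1)→(18.5,6)  cross = 8·6 − 18.5·1 = 29.5000; (r_i+r_j)·cross = 26.5·29.5000 = 781.7500
edge 2: (18.5,6)→(19.5,20)  cross = 18.5·20 − 19.5·6 = 253.0000; (r_i+r_j)·cross = 38·253.0000 = 9614.0000
edge 3: (19.5,20)→(16.5,26.5)  cross = 19.5·26.5 − 16.5·20 = 186.7500; (r_i+r_j)·cross = 36·186.7500 = 6723.0000
edge 4: (16.5,26.5)→(7,39.5)  cross = 16.5·39.5 − 7·26.5 = 466.2500; (r_i+r_j)·cross = 23.5·466.2500 = 10956.8750
edge 5: (7,39.5)→(1,19.5)  cross = 7·19.5 − 1·39.5 = 97.0000; (r_i+r_j)·cross = 8·97.0000 = 776.0000
edge 6: (1,19.5)→(0.5,15.5)  cross = 1·15.5 − 0.5·19.5 = 5.7500; (r_i+r_j)·cross = 1.5·5.7500 = 8.6250
Σcross = 914.7500 → A = |Σcross|/2 = 457.3750 mm²
Σ(r_i+r_j)·cross = 27810.5000 → first moment M = |Σ|/6 = 4635.0833
R_c = M/A = 4635.0833/457.3750 = 10.1341 mm
θ = 73° = 1.274090 rad
V = θ·R_c·A = 1.274090·10.1341·457.3750 = 5905.515 mm³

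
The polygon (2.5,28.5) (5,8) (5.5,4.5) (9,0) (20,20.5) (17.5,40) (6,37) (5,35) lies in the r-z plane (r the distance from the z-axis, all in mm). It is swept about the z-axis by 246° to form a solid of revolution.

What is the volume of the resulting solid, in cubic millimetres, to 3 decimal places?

Volume = 21774.804 mm³

Profile (r,z), 8 vertices: (2.5,28.5) (5,8) (5.5,4.5) (9,0) (20,20.5) (17.5,40) (6,37) (5,35)
edge 0: (2.5,28.5)→(5,8)  cross = 2.5·8 − 5·28.5 = -122.5000; (r_i+r_j)·cross = 7.5·-122.5000 = -918.7500
edge 1: (5,8)→(5.5,4.5)  cross = 5·4.5 − 5.5·8 = -21.5000; (r_i+r_j)·cross = 10.5·-21.5000 = -225.7500
edge 2: (5.5,4.5)→(9,0)  cross = 5.5·0 − 9·4.5 = -40.5000; (r_i+r_j)·cross = 14.5·-40.5000 = -587.2500
edge 3: (9,0)→(20,20.5)  cross = 9·20.5 − 20·0 = 184.5000; (r_i+r_j)·cross = 29·184.5000 = 5350.5000
edge 4: (20,20.5)→(17.5,40)  cross = 20·40 − 17.5·20.5 = 441.2500; (r_i+r_j)·cross = 37.5·441.2500 = 16546.8750
edge 5: (17.5,40)→(6,37)  cross = 17.5·37 − 6·40 = 407.5000; (r_i+r_j)·cross = 23.5·407.5000 = 9576.2500
edge 6: (6,37)→(5,35)  cross = 6·35 − 5·37 = 25.0000; (r_i+r_j)·cross = 11·25.0000 = 275.0000
edge 7: (5,35)→(2.5,28.5)  cross = 5·28.5 − 2.5·35 = 55.0000; (r_i+r_j)·cross = 7.5·55.0000 = 412.5000
Σcross = 928.7500 → A = |Σcross|/2 = 464.3750 mm²
Σ(r_i+r_j)·cross = 30429.3750 → first moment M = |Σ|/6 = 5071.5625
R_c = M/A = 5071.5625/464.3750 = 10.9213 mm
θ = 246° = 4.293510 rad
V = θ·R_c·A = 4.293510·10.9213·464.3750 = 21774.804 mm³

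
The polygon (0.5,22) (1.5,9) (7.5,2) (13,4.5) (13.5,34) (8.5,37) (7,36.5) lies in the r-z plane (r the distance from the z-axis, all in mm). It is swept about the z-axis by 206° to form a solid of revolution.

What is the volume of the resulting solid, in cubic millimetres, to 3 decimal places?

Profile (r,z), 7 vertices: (0.5,22) (1.5,9) (7.5,2) (13,4.5) (13.5,34) (8.5,37) (7,36.5)
edge 0: (0.5,22)→(1.5,9)  cross = 0.5·9 − 1.5·22 = -28.5000; (r_i+r_j)·cross = 2·-28.5000 = -57.0000
edge 1: (1.5,9)→(7.5,2)  cross = 1.5·2 − 7.5·9 = -64.5000; (r_i+r_j)·cross = 9·-64.5000 = -580.5000
edge 2: (7.5,2)→(13,4.5)  cross = 7.5·4.5 − 13·2 = 7.7500; (r_i+r_j)·cross = 20.5·7.7500 = 158.8750
edge 3: (13,4.5)→(13.5,34)  cross = 13·34 − 13.5·4.5 = 381.2500; (r_i+r_j)·cross = 26.5·381.2500 = 10103.1250
edge 4: (13.5,34)→(8.5,37)  cross = 13.5·37 − 8.5·34 = 210.5000; (r_i+r_j)·cross = 22·210.5000 = 4631.0000
edge 5: (8.5,37)→(7,36.5)  cross = 8.5·36.5 − 7·37 = 51.2500; (r_i+r_j)·cross = 15.5·51.2500 = 794.3750
edge 6: (7,36.5)→(0.5,22)  cross = 7·22 − 0.5·36.5 = 135.7500; (r_i+r_j)·cross = 7.5·135.7500 = 1018.1250
Σcross = 693.5000 → A = |Σcross|/2 = 346.7500 mm²
Σ(r_i+r_j)·cross = 16068.0000 → first moment M = |Σ|/6 = 2678.0000
R_c = M/A = 2678.0000/346.7500 = 7.7231 mm
θ = 206° = 3.595378 rad
V = θ·R_c·A = 3.595378·7.7231·346.7500 = 9628.423 mm³

Volume = 9628.423 mm³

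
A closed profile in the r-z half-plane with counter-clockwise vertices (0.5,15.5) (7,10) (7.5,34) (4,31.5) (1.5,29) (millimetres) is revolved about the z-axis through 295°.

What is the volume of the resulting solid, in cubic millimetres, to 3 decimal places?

Profile (r,z), 5 vertices: (0.5,15.5) (7,10) (7.5,34) (4,31.5) (1.5,29)
edge 0: (0.5,15.5)→(7,10)  cross = 0.5·10 − 7·15.5 = -103.5000; (r_i+r_j)·cross = 7.5·-103.5000 = -776.2500
edge 1: (7,10)→(7.5,34)  cross = 7·34 − 7.5·10 = 163.0000; (r_i+r_j)·cross = 14.5·163.0000 = 2363.5000
edge 2: (7.5,34)→(4,31.5)  cross = 7.5·31.5 − 4·34 = 100.2500; (r_i+r_j)·cross = 11.5·100.2500 = 1152.8750
edge 3: (4,31.5)→(1.5,29)  cross = 4·29 − 1.5·31.5 = 68.7500; (r_i+r_j)·cross = 5.5·68.7500 = 378.1250
edge 4: (1.5,29)→(0.5,15.5)  cross = 1.5·15.5 − 0.5·29 = 8.7500; (r_i+r_j)·cross = 2·8.7500 = 17.5000
Σcross = 237.2500 → A = |Σcross|/2 = 118.6250 mm²
Σ(r_i+r_j)·cross = 3135.7500 → first moment M = |Σ|/6 = 522.6250
R_c = M/A = 522.6250/118.6250 = 4.4057 mm
θ = 295° = 5.148721 rad
V = θ·R_c·A = 5.148721·4.4057·118.6250 = 2690.850 mm³

Volume = 2690.850 mm³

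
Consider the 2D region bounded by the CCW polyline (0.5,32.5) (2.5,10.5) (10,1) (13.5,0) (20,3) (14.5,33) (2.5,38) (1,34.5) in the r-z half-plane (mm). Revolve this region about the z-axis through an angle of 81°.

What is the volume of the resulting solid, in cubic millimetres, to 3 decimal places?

Volume = 6822.538 mm³

Profile (r,z), 8 vertices: (0.5,32.5) (2.5,10.5) (10,1) (13.5,0) (20,3) (14.5,33) (2.5,38) (1,34.5)
edge 0: (0.5,32.5)→(2.5,10.5)  cross = 0.5·10.5 − 2.5·32.5 = -76.0000; (r_i+r_j)·cross = 3·-76.0000 = -228.0000
edge 1: (2.5,10.5)→(10,1)  cross = 2.5·1 − 10·10.5 = -102.5000; (r_i+r_j)·cross = 12.5·-102.5000 = -1281.2500
edge 2: (10,1)→(13.5,0)  cross = 10·0 − 13.5·1 = -13.5000; (r_i+r_j)·cross = 23.5·-13.5000 = -317.2500
edge 3: (13.5,0)→(20,3)  cross = 13.5·3 − 20·0 = 40.5000; (r_i+r_j)·cross = 33.5·40.5000 = 1356.7500
edge 4: (20,3)→(14.5,33)  cross = 20·33 − 14.5·3 = 616.5000; (r_i+r_j)·cross = 34.5·616.5000 = 21269.2500
edge 5: (14.5,33)→(2.5,38)  cross = 14.5·38 − 2.5·33 = 468.5000; (r_i+r_j)·cross = 17·468.5000 = 7964.5000
edge 6: (2.5,38)→(1,34.5)  cross = 2.5·34.5 − 1·38 = 48.2500; (r_i+r_j)·cross = 3.5·48.2500 = 168.8750
edge 7: (1,34.5)→(0.5,32.5)  cross = 1·32.5 − 0.5·34.5 = 15.2500; (r_i+r_j)·cross = 1.5·15.2500 = 22.8750
Σcross = 997.0000 → A = |Σcross|/2 = 498.5000 mm²
Σ(r_i+r_j)·cross = 28955.7500 → first moment M = |Σ|/6 = 4825.9583
R_c = M/A = 4825.9583/498.5000 = 9.6810 mm
θ = 81° = 1.413717 rad
V = θ·R_c·A = 1.413717·9.6810·498.5000 = 6822.538 mm³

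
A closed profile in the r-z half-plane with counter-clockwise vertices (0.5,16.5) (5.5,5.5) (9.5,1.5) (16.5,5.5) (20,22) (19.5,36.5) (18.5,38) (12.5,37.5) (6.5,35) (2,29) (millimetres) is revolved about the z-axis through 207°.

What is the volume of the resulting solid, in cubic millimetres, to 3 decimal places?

Volume = 20873.435 mm³

Profile (r,z), 10 vertices: (0.5,16.5) (5.5,5.5) (9.5,1.5) (16.5,5.5) (20,22) (19.5,36.5) (18.5,38) (12.5,37.5) (6.5,35) (2,29)
edge 0: (0.5,16.5)→(5.5,5.5)  cross = 0.5·5.5 − 5.5·16.5 = -88.0000; (r_i+r_j)·cross = 6·-88.0000 = -528.0000
edge 1: (5.5,5.5)→(9.5,1.5)  cross = 5.5·1.5 − 9.5·5.5 = -44.0000; (r_i+r_j)·cross = 15·-44.0000 = -660.0000
edge 2: (9.5,1.5)→(16.5,5.5)  cross = 9.5·5.5 − 16.5·1.5 = 27.5000; (r_i+r_j)·cross = 26·27.5000 = 715.0000
edge 3: (16.5,5.5)→(20,22)  cross = 16.5·22 − 20·5.5 = 253.0000; (r_i+r_j)·cross = 36.5·253.0000 = 9234.5000
edge 4: (20,22)→(19.5,36.5)  cross = 20·36.5 − 19.5·22 = 301.0000; (r_i+r_j)·cross = 39.5·301.0000 = 11889.5000
edge 5: (19.5,36.5)→(18.5,38)  cross = 19.5·38 − 18.5·36.5 = 65.7500; (r_i+r_j)·cross = 38·65.7500 = 2498.5000
edge 6: (18.5,38)→(12.5,37.5)  cross = 18.5·37.5 − 12.5·38 = 218.7500; (r_i+r_j)·cross = 31·218.7500 = 6781.2500
edge 7: (12.5,37.5)→(6.5,35)  cross = 12.5·35 − 6.5·37.5 = 193.7500; (r_i+r_j)·cross = 19·193.7500 = 3681.2500
edge 8: (6.5,35)→(2,29)  cross = 6.5·29 − 2·35 = 118.5000; (r_i+r_j)·cross = 8.5·118.5000 = 1007.2500
edge 9: (2,29)→(0.5,16.5)  cross = 2·16.5 − 0.5·29 = 18.5000; (r_i+r_j)·cross = 2.5·18.5000 = 46.2500
Σcross = 1064.7500 → A = |Σcross|/2 = 532.3750 mm²
Σ(r_i+r_j)·cross = 34665.5000 → first moment M = |Σ|/6 = 5777.5833
R_c = M/A = 5777.5833/532.3750 = 10.8525 mm
θ = 207° = 3.612832 rad
V = θ·R_c·A = 3.612832·10.8525·532.3750 = 20873.435 mm³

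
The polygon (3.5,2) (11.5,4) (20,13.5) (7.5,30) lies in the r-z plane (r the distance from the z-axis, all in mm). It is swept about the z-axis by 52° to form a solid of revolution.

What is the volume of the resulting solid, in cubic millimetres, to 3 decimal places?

Volume = 2263.029 mm³

Profile (r,z), 4 vertices: (3.5,2) (11.5,4) (20,13.5) (7.5,30)
edge 0: (3.5,2)→(11.5,4)  cross = 3.5·4 − 11.5·2 = -9.0000; (r_i+r_j)·cross = 15·-9.0000 = -135.0000
edge 1: (11.5,4)→(20,13.5)  cross = 11.5·13.5 − 20·4 = 75.2500; (r_i+r_j)·cross = 31.5·75.2500 = 2370.3750
edge 2: (20,13.5)→(7.5,30)  cross = 20·30 − 7.5·13.5 = 498.7500; (r_i+r_j)·cross = 27.5·498.7500 = 13715.6250
edge 3: (7.5,30)→(3.5,2)  cross = 7.5·2 − 3.5·30 = -90.0000; (r_i+r_j)·cross = 11·-90.0000 = -990.0000
Σcross = 475.0000 → A = |Σcross|/2 = 237.5000 mm²
Σ(r_i+r_j)·cross = 14961.0000 → first moment M = |Σ|/6 = 2493.5000
R_c = M/A = 2493.5000/237.5000 = 10.4989 mm
θ = 52° = 0.907571 rad
V = θ·R_c·A = 0.907571·10.4989·237.5000 = 2263.029 mm³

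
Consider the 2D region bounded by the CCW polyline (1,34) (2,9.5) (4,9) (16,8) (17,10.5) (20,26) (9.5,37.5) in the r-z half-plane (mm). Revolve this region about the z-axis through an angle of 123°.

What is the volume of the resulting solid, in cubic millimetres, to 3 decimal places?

Profile (r,z), 7 vertices: (1,34) (2,9.5) (4,9) (16,8) (17,10.5) (20,26) (9.5,37.5)
edge 0: (1,34)→(2,9.5)  cross = 1·9.5 − 2·34 = -58.5000; (r_i+r_j)·cross = 3·-58.5000 = -175.5000
edge 1: (2,9.5)→(4,9)  cross = 2·9 − 4·9.5 = -20.0000; (r_i+r_j)·cross = 6·-20.0000 = -120.0000
edge 2: (4,9)→(16,8)  cross = 4·8 − 16·9 = -112.0000; (r_i+r_j)·cross = 20·-112.0000 = -2240.0000
edge 3: (16,8)→(17,10.5)  cross = 16·10.5 − 17·8 = 32.0000; (r_i+r_j)·cross = 33·32.0000 = 1056.0000
edge 4: (17,10.5)→(20,26)  cross = 17·26 − 20·10.5 = 232.0000; (r_i+r_j)·cross = 37·232.0000 = 8584.0000
edge 5: (20,26)→(9.5,37.5)  cross = 20·37.5 − 9.5·26 = 503.0000; (r_i+r_j)·cross = 29.5·503.0000 = 14838.5000
edge 6: (9.5,37.5)→(1,34)  cross = 9.5·34 − 1·37.5 = 285.5000; (r_i+r_j)·cross = 10.5·285.5000 = 2997.7500
Σcross = 862.0000 → A = |Σcross|/2 = 431.0000 mm²
Σ(r_i+r_j)·cross = 24940.7500 → first moment M = |Σ|/6 = 4156.7917
R_c = M/A = 4156.7917/431.0000 = 9.6445 mm
θ = 123° = 2.146755 rad
V = θ·R_c·A = 2.146755·9.6445·431.0000 = 8923.613 mm³

Volume = 8923.613 mm³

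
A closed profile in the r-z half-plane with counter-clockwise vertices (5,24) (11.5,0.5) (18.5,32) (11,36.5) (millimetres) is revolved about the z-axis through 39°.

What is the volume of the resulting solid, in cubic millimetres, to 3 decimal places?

Volume = 1938.756 mm³

Profile (r,z), 4 vertices: (5,24) (11.5,0.5) (18.5,32) (11,36.5)
edge 0: (5,24)→(11.5,0.5)  cross = 5·0.5 − 11.5·24 = -273.5000; (r_i+r_j)·cross = 16.5·-273.5000 = -4512.7500
edge 1: (11.5,0.5)→(18.5,32)  cross = 11.5·32 − 18.5·0.5 = 358.7500; (r_i+r_j)·cross = 30·358.7500 = 10762.5000
edge 2: (18.5,32)→(11,36.5)  cross = 18.5·36.5 − 11·32 = 323.2500; (r_i+r_j)·cross = 29.5·323.2500 = 9535.8750
edge 3: (11,36.5)→(5,24)  cross = 11·24 − 5·36.5 = 81.5000; (r_i+r_j)·cross = 16·81.5000 = 1304.0000
Σcross = 490.0000 → A = |Σcross|/2 = 245.0000 mm²
Σ(r_i+r_j)·cross = 17089.6250 → first moment M = |Σ|/6 = 2848.2708
R_c = M/A = 2848.2708/245.0000 = 11.6256 mm
θ = 39° = 0.680678 rad
V = θ·R_c·A = 0.680678·11.6256·245.0000 = 1938.756 mm³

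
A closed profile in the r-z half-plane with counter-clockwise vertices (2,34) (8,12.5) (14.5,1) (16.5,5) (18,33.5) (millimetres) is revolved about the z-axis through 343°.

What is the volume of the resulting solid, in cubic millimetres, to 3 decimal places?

Profile (r,z), 5 vertices: (2,34) (8,12.5) (14.5,1) (16.5,5) (18,33.5)
edge 0: (2,34)→(8,12.5)  cross = 2·12.5 − 8·34 = -247.0000; (r_i+r_j)·cross = 10·-247.0000 = -2470.0000
edge 1: (8,12.5)→(14.5,1)  cross = 8·1 − 14.5·12.5 = -173.2500; (r_i+r_j)·cross = 22.5·-173.2500 = -3898.1250
edge 2: (14.5,1)→(16.5,5)  cross = 14.5·5 − 16.5·1 = 56.0000; (r_i+r_j)·cross = 31·56.0000 = 1736.0000
edge 3: (16.5,5)→(18,33.5)  cross = 16.5·33.5 − 18·5 = 462.7500; (r_i+r_j)·cross = 34.5·462.7500 = 15964.8750
edge 4: (18,33.5)→(2,34)  cross = 18·34 − 2·33.5 = 545.0000; (r_i+r_j)·cross = 20·545.0000 = 10900.0000
Σcross = 643.5000 → A = |Σcross|/2 = 321.7500 mm²
Σ(r_i+r_j)·cross = 22232.7500 → first moment M = |Σ|/6 = 3705.4583
R_c = M/A = 3705.4583/321.7500 = 11.5166 mm
θ = 343° = 5.986479 rad
V = θ·R_c·A = 5.986479·11.5166·321.7500 = 22182.650 mm³

Volume = 22182.650 mm³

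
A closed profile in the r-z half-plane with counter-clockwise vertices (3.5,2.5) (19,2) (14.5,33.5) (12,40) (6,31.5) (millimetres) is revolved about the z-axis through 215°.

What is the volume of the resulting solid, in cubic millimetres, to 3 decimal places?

Volume = 16095.621 mm³

Profile (r,z), 5 vertices: (3.5,2.5) (19,2) (14.5,33.5) (12,40) (6,31.5)
edge 0: (3.5,2.5)→(19,2)  cross = 3.5·2 − 19·2.5 = -40.5000; (r_i+r_j)·cross = 22.5·-40.5000 = -911.2500
edge 1: (19,2)→(14.5,33.5)  cross = 19·33.5 − 14.5·2 = 607.5000; (r_i+r_j)·cross = 33.5·607.5000 = 20351.2500
edge 2: (14.5,33.5)→(12,40)  cross = 14.5·40 − 12·33.5 = 178.0000; (r_i+r_j)·cross = 26.5·178.0000 = 4717.0000
edge 3: (12,40)→(6,31.5)  cross = 12·31.5 − 6·40 = 138.0000; (r_i+r_j)·cross = 18·138.0000 = 2484.0000
edge 4: (6,31.5)→(3.5,2.5)  cross = 6·2.5 − 3.5·31.5 = -95.2500; (r_i+r_j)·cross = 9.5·-95.2500 = -904.8750
Σcross = 787.7500 → A = |Σcross|/2 = 393.8750 mm²
Σ(r_i+r_j)·cross = 25736.1250 → first moment M = |Σ|/6 = 4289.3542
R_c = M/A = 4289.3542/393.8750 = 10.8901 mm
θ = 215° = 3.752458 rad
V = θ·R_c·A = 3.752458·10.8901·393.8750 = 16095.621 mm³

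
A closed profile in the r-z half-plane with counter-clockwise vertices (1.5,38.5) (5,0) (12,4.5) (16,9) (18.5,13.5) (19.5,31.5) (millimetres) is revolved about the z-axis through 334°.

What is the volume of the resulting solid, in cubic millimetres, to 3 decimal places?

Profile (r,z), 6 vertices: (1.5,38.5) (5,0) (12,4.5) (16,9) (18.5,13.5) (19.5,31.5)
edge 0: (1.5,38.5)→(5,0)  cross = 1.5·0 − 5·38.5 = -192.5000; (r_i+r_j)·cross = 6.5·-192.5000 = -1251.2500
edge 1: (5,0)→(12,4.5)  cross = 5·4.5 − 12·0 = 22.5000; (r_i+r_j)·cross = 17·22.5000 = 382.5000
edge 2: (12,4.5)→(16,9)  cross = 12·9 − 16·4.5 = 36.0000; (r_i+r_j)·cross = 28·36.0000 = 1008.0000
edge 3: (16,9)→(18.5,13.5)  cross = 16·13.5 − 18.5·9 = 49.5000; (r_i+r_j)·cross = 34.5·49.5000 = 1707.7500
edge 4: (18.5,13.5)→(19.5,31.5)  cross = 18.5·31.5 − 19.5·13.5 = 319.5000; (r_i+r_j)·cross = 38·319.5000 = 12141.0000
edge 5: (19.5,31.5)→(1.5,38.5)  cross = 19.5·38.5 − 1.5·31.5 = 703.5000; (r_i+r_j)·cross = 21·703.5000 = 14773.5000
Σcross = 938.5000 → A = |Σcross|/2 = 469.2500 mm²
Σ(r_i+r_j)·cross = 28761.5000 → first moment M = |Σ|/6 = 4793.5833
R_c = M/A = 4793.5833/469.2500 = 10.2154 mm
θ = 334° = 5.829400 rad
V = θ·R_c·A = 5.829400·10.2154·469.2500 = 27943.713 mm³

Volume = 27943.713 mm³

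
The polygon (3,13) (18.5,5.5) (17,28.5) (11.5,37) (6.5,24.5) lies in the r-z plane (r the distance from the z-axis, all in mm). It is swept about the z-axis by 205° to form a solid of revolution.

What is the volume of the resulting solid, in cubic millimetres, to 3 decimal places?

Volume = 11935.212 mm³

Profile (r,z), 5 vertices: (3,13) (18.5,5.5) (17,28.5) (11.5,37) (6.5,24.5)
edge 0: (3,13)→(18.5,5.5)  cross = 3·5.5 − 18.5·13 = -224.0000; (r_i+r_j)·cross = 21.5·-224.0000 = -4816.0000
edge 1: (18.5,5.5)→(17,28.5)  cross = 18.5·28.5 − 17·5.5 = 433.7500; (r_i+r_j)·cross = 35.5·433.7500 = 15398.1250
edge 2: (17,28.5)→(11.5,37)  cross = 17·37 − 11.5·28.5 = 301.2500; (r_i+r_j)·cross = 28.5·301.2500 = 8585.6250
edge 3: (11.5,37)→(6.5,24.5)  cross = 11.5·24.5 − 6.5·37 = 41.2500; (r_i+r_j)·cross = 18·41.2500 = 742.5000
edge 4: (6.5,24.5)→(3,13)  cross = 6.5·13 − 3·24.5 = 11.0000; (r_i+r_j)·cross = 9.5·11.0000 = 104.5000
Σcross = 563.2500 → A = |Σcross|/2 = 281.6250 mm²
Σ(r_i+r_j)·cross = 20014.7500 → first moment M = |Σ|/6 = 3335.7917
R_c = M/A = 3335.7917/281.6250 = 11.8448 mm
θ = 205° = 3.577925 rad
V = θ·R_c·A = 3.577925·11.8448·281.6250 = 11935.212 mm³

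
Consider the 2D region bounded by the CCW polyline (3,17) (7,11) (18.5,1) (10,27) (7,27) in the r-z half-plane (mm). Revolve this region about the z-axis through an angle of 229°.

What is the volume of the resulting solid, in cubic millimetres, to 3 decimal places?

Profile (r,z), 5 vertices: (3,17) (7,11) (18.5,1) (10,27) (7,27)
edge 0: (3,17)→(7,11)  cross = 3·11 − 7·17 = -86.0000; (r_i+r_j)·cross = 10·-86.0000 = -860.0000
edge 1: (7,11)→(18.5,1)  cross = 7·1 − 18.5·11 = -196.5000; (r_i+r_j)·cross = 25.5·-196.5000 = -5010.7500
edge 2: (18.5,1)→(10,27)  cross = 18.5·27 − 10·1 = 489.5000; (r_i+r_j)·cross = 28.5·489.5000 = 13950.7500
edge 3: (10,27)→(7,27)  cross = 10·27 − 7·27 = 81.0000; (r_i+r_j)·cross = 17·81.0000 = 1377.0000
edge 4: (7,27)→(3,17)  cross = 7·17 − 3·27 = 38.0000; (r_i+r_j)·cross = 10·38.0000 = 380.0000
Σcross = 326.0000 → A = |Σcross|/2 = 163.0000 mm²
Σ(r_i+r_j)·cross = 9837.0000 → first moment M = |Σ|/6 = 1639.5000
R_c = M/A = 1639.5000/163.0000 = 10.0583 mm
θ = 229° = 3.996804 rad
V = θ·R_c·A = 3.996804·10.0583·163.0000 = 6552.760 mm³

Volume = 6552.760 mm³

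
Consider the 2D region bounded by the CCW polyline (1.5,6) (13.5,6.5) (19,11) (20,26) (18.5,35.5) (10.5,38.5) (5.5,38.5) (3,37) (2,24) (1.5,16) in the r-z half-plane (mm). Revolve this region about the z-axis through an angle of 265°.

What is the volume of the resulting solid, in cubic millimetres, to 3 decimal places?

Volume = 25323.124 mm³

Profile (r,z), 10 vertices: (1.5,6) (13.5,6.5) (19,11) (20,26) (18.5,35.5) (10.5,38.5) (5.5,38.5) (3,37) (2,24) (1.5,16)
edge 0: (1.5,6)→(13.5,6.5)  cross = 1.5·6.5 − 13.5·6 = -71.2500; (r_i+r_j)·cross = 15·-71.2500 = -1068.7500
edge 1: (13.5,6.5)→(19,11)  cross = 13.5·11 − 19·6.5 = 25.0000; (r_i+r_j)·cross = 32.5·25.0000 = 812.5000
edge 2: (19,11)→(20,26)  cross = 19·26 − 20·11 = 274.0000; (r_i+r_j)·cross = 39·274.0000 = 10686.0000
edge 3: (20,26)→(18.5,35.5)  cross = 20·35.5 − 18.5·26 = 229.0000; (r_i+r_j)·cross = 38.5·229.0000 = 8816.5000
edge 4: (18.5,35.5)→(10.5,38.5)  cross = 18.5·38.5 − 10.5·35.5 = 339.5000; (r_i+r_j)·cross = 29·339.5000 = 9845.5000
edge 5: (10.5,38.5)→(5.5,38.5)  cross = 10.5·38.5 − 5.5·38.5 = 192.5000; (r_i+r_j)·cross = 16·192.5000 = 3080.0000
edge 6: (5.5,38.5)→(3,37)  cross = 5.5·37 − 3·38.5 = 88.0000; (r_i+r_j)·cross = 8.5·88.0000 = 748.0000
edge 7: (3,37)→(2,24)  cross = 3·24 − 2·37 = -2.0000; (r_i+r_j)·cross = 5·-2.0000 = -10.0000
edge 8: (2,24)→(1.5,16)  cross = 2·16 − 1.5·24 = -4.0000; (r_i+r_j)·cross = 3.5·-4.0000 = -14.0000
edge 9: (1.5,16)→(1.5,6)  cross = 1.5·6 − 1.5·16 = -15.0000; (r_i+r_j)·cross = 3·-15.0000 = -45.0000
Σcross = 1055.7500 → A = |Σcross|/2 = 527.8750 mm²
Σ(r_i+r_j)·cross = 32850.7500 → first moment M = |Σ|/6 = 5475.1250
R_c = M/A = 5475.1250/527.8750 = 10.3720 mm
θ = 265° = 4.625123 rad
V = θ·R_c·A = 4.625123·10.3720·527.8750 = 25323.124 mm³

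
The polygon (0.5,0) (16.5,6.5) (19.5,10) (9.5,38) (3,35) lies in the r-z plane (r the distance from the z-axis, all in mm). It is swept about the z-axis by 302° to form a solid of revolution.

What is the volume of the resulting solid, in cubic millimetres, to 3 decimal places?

Profile (r,z), 5 vertices: (0.5,0) (16.5,6.5) (19.5,10) (9.5,38) (3,35)
edge 0: (0.5,0)→(16.5,6.5)  cross = 0.5·6.5 − 16.5·0 = 3.2500; (r_i+r_j)·cross = 17·3.2500 = 55.2500
edge 1: (16.5,6.5)→(19.5,10)  cross = 16.5·10 − 19.5·6.5 = 38.2500; (r_i+r_j)·cross = 36·38.2500 = 1377.0000
edge 2: (19.5,10)→(9.5,38)  cross = 19.5·38 − 9.5·10 = 646.0000; (r_i+r_j)·cross = 29·646.0000 = 18734.0000
edge 3: (9.5,38)→(3,35)  cross = 9.5·35 − 3·38 = 218.5000; (r_i+r_j)·cross = 12.5·218.5000 = 2731.2500
edge 4: (3,35)→(0.5,0)  cross = 3·0 − 0.5·35 = -17.5000; (r_i+r_j)·cross = 3.5·-17.5000 = -61.2500
Σcross = 888.5000 → A = |Σcross|/2 = 444.2500 mm²
Σ(r_i+r_j)·cross = 22836.2500 → first moment M = |Σ|/6 = 3806.0417
R_c = M/A = 3806.0417/444.2500 = 8.5673 mm
θ = 302° = 5.270894 rad
V = θ·R_c·A = 5.270894·8.5673·444.2500 = 20061.243 mm³

Volume = 20061.243 mm³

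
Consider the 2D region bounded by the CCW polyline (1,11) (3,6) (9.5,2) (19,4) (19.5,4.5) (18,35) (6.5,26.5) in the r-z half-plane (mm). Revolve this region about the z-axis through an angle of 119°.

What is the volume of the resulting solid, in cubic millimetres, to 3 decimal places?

Profile (r,z), 7 vertices: (1,11) (3,6) (9.5,2) (19,4) (19.5,4.5) (18,35) (6.5,26.5)
edge 0: (1,11)→(3,6)  cross = 1·6 − 3·11 = -27.0000; (r_i+r_j)·cross = 4·-27.0000 = -108.0000
edge 1: (3,6)→(9.5,2)  cross = 3·2 − 9.5·6 = -51.0000; (r_i+r_j)·cross = 12.5·-51.0000 = -637.5000
edge 2: (9.5,2)→(19,4)  cross = 9.5·4 − 19·2 = 0.0000; (r_i+r_j)·cross = 28.5·0.0000 = 0.0000
edge 3: (19,4)→(19.5,4.5)  cross = 19·4.5 − 19.5·4 = 7.5000; (r_i+r_j)·cross = 38.5·7.5000 = 288.7500
edge 4: (19.5,4.5)→(18,35)  cross = 19.5·35 − 18·4.5 = 601.5000; (r_i+r_j)·cross = 37.5·601.5000 = 22556.2500
edge 5: (18,35)→(6.5,26.5)  cross = 18·26.5 − 6.5·35 = 249.5000; (r_i+r_j)·cross = 24.5·249.5000 = 6112.7500
edge 6: (6.5,26.5)→(1,11)  cross = 6.5·11 − 1·26.5 = 45.0000; (r_i+r_j)·cross = 7.5·45.0000 = 337.5000
Σcross = 825.5000 → A = |Σcross|/2 = 412.7500 mm²
Σ(r_i+r_j)·cross = 28549.7500 → first moment M = |Σ|/6 = 4758.2917
R_c = M/A = 4758.2917/412.7500 = 11.5283 mm
θ = 119° = 2.076942 rad
V = θ·R_c·A = 2.076942·11.5283·412.7500 = 9882.695 mm³

Volume = 9882.695 mm³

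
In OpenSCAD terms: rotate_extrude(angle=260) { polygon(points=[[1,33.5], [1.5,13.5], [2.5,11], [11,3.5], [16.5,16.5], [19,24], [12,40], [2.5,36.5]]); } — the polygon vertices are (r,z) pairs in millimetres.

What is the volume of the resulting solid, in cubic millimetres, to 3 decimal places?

Profile (r,z), 8 vertices: (1,33.5) (1.5,13.5) (2.5,11) (11,3.5) (16.5,16.5) (19,24) (12,40) (2.5,36.5)
edge 0: (1,33.5)→(1.5,13.5)  cross = 1·13.5 − 1.5·33.5 = -36.7500; (r_i+r_j)·cross = 2.5·-36.7500 = -91.8750
edge 1: (1.5,13.5)→(2.5,11)  cross = 1.5·11 − 2.5·13.5 = -17.2500; (r_i+r_j)·cross = 4·-17.2500 = -69.0000
edge 2: (2.5,11)→(11,3.5)  cross = 2.5·3.5 − 11·11 = -112.2500; (r_i+r_j)·cross = 13.5·-112.2500 = -1515.3750
edge 3: (11,3.5)→(16.5,16.5)  cross = 11·16.5 − 16.5·3.5 = 123.7500; (r_i+r_j)·cross = 27.5·123.7500 = 3403.1250
edge 4: (16.5,16.5)→(19,24)  cross = 16.5·24 − 19·16.5 = 82.5000; (r_i+r_j)·cross = 35.5·82.5000 = 2928.7500
edge 5: (19,24)→(12,40)  cross = 19·40 − 12·24 = 472.0000; (r_i+r_j)·cross = 31·472.0000 = 14632.0000
edge 6: (12,40)→(2.5,36.5)  cross = 12·36.5 − 2.5·40 = 338.0000; (r_i+r_j)·cross = 14.5·338.0000 = 4901.0000
edge 7: (2.5,36.5)→(1,33.5)  cross = 2.5·33.5 − 1·36.5 = 47.2500; (r_i+r_j)·cross = 3.5·47.2500 = 165.3750
Σcross = 897.2500 → A = |Σcross|/2 = 448.6250 mm²
Σ(r_i+r_j)·cross = 24354.0000 → first moment M = |Σ|/6 = 4059.0000
R_c = M/A = 4059.0000/448.6250 = 9.0476 mm
θ = 260° = 4.537856 rad
V = θ·R_c·A = 4.537856·9.0476·448.6250 = 18419.158 mm³

Volume = 18419.158 mm³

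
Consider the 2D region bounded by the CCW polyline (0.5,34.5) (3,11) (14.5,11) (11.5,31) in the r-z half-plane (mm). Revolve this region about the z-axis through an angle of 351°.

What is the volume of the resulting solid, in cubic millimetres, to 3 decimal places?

Volume = 10635.175 mm³

Profile (r,z), 4 vertices: (0.5,34.5) (3,11) (14.5,11) (11.5,31)
edge 0: (0.5,34.5)→(3,11)  cross = 0.5·11 − 3·34.5 = -98.0000; (r_i+r_j)·cross = 3.5·-98.0000 = -343.0000
edge 1: (3,11)→(14.5,11)  cross = 3·11 − 14.5·11 = -126.5000; (r_i+r_j)·cross = 17.5·-126.5000 = -2213.7500
edge 2: (14.5,11)→(11.5,31)  cross = 14.5·31 − 11.5·11 = 323.0000; (r_i+r_j)·cross = 26·323.0000 = 8398.0000
edge 3: (11.5,31)→(0.5,34.5)  cross = 11.5·34.5 − 0.5·31 = 381.2500; (r_i+r_j)·cross = 12·381.2500 = 4575.0000
Σcross = 479.7500 → A = |Σcross|/2 = 239.8750 mm²
Σ(r_i+r_j)·cross = 10416.2500 → first moment M = |Σ|/6 = 1736.0417
R_c = M/A = 1736.0417/239.8750 = 7.2373 mm
θ = 351° = 6.126106 rad
V = θ·R_c·A = 6.126106·7.2373·239.8750 = 10635.175 mm³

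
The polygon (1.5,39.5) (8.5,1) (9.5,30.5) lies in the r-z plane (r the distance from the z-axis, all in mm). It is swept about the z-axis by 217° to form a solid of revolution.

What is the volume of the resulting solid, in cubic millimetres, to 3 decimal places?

Volume = 3015.689 mm³

Profile (r,z), 3 vertices: (1.5,39.5) (8.5,1) (9.5,30.5)
edge 0: (1.5,39.5)→(8.5,1)  cross = 1.5·1 − 8.5·39.5 = -334.2500; (r_i+r_j)·cross = 10·-334.2500 = -3342.5000
edge 1: (8.5,1)→(9.5,30.5)  cross = 8.5·30.5 − 9.5·1 = 249.7500; (r_i+r_j)·cross = 18·249.7500 = 4495.5000
edge 2: (9.5,30.5)→(1.5,39.5)  cross = 9.5·39.5 − 1.5·30.5 = 329.5000; (r_i+r_j)·cross = 11·329.5000 = 3624.5000
Σcross = 245.0000 → A = |Σcross|/2 = 122.5000 mm²
Σ(r_i+r_j)·cross = 4777.5000 → first moment M = |Σ|/6 = 796.2500
R_c = M/A = 796.2500/122.5000 = 6.5000 mm
θ = 217° = 3.787364 rad
V = θ·R_c·A = 3.787364·6.5000·122.5000 = 3015.689 mm³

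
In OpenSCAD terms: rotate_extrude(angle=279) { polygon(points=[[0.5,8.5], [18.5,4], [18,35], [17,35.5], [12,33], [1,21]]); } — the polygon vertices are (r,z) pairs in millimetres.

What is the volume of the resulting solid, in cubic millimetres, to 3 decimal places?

Volume = 21389.141 mm³

Profile (r,z), 6 vertices: (0.5,8.5) (18.5,4) (18,35) (17,35.5) (12,33) (1,21)
edge 0: (0.5,8.5)→(18.5,4)  cross = 0.5·4 − 18.5·8.5 = -155.2500; (r_i+r_j)·cross = 19·-155.2500 = -2949.7500
edge 1: (18.5,4)→(18,35)  cross = 18.5·35 − 18·4 = 575.5000; (r_i+r_j)·cross = 36.5·575.5000 = 21005.7500
edge 2: (18,35)→(17,35.5)  cross = 18·35.5 − 17·35 = 44.0000; (r_i+r_j)·cross = 35·44.0000 = 1540.0000
edge 3: (17,35.5)→(12,33)  cross = 17·33 − 12·35.5 = 135.0000; (r_i+r_j)·cross = 29·135.0000 = 3915.0000
edge 4: (12,33)→(1,21)  cross = 12·21 − 1·33 = 219.0000; (r_i+r_j)·cross = 13·219.0000 = 2847.0000
edge 5: (1,21)→(0.5,8.5)  cross = 1·8.5 − 0.5·21 = -2.0000; (r_i+r_j)·cross = 1.5·-2.0000 = -3.0000
Σcross = 816.2500 → A = |Σcross|/2 = 408.1250 mm²
Σ(r_i+r_j)·cross = 26355.0000 → first moment M = |Σ|/6 = 4392.5000
R_c = M/A = 4392.5000/408.1250 = 10.7626 mm
θ = 279° = 4.869469 rad
V = θ·R_c·A = 4.869469·10.7626·408.1250 = 21389.141 mm³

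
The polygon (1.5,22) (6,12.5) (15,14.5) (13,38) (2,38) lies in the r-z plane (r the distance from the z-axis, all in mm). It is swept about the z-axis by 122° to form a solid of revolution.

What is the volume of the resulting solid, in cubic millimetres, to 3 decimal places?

Profile (r,z), 5 vertices: (1.5,22) (6,12.5) (15,14.5) (13,38) (2,38)
edge 0: (1.5,22)→(6,12.5)  cross = 1.5·12.5 − 6·22 = -113.2500; (r_i+r_j)·cross = 7.5·-113.2500 = -849.3750
edge 1: (6,12.5)→(15,14.5)  cross = 6·14.5 − 15·12.5 = -100.5000; (r_i+r_j)·cross = 21·-100.5000 = -2110.5000
edge 2: (15,14.5)→(13,38)  cross = 15·38 − 13·14.5 = 381.5000; (r_i+r_j)·cross = 28·381.5000 = 10682.0000
edge 3: (13,38)→(2,38)  cross = 13·38 − 2·38 = 418.0000; (r_i+r_j)·cross = 15·418.0000 = 6270.0000
edge 4: (2,38)→(1.5,22)  cross = 2·22 − 1.5·38 = -13.0000; (r_i+r_j)·cross = 3.5·-13.0000 = -45.5000
Σcross = 572.7500 → A = |Σcross|/2 = 286.3750 mm²
Σ(r_i+r_j)·cross = 13946.6250 → first moment M = |Σ|/6 = 2324.4375
R_c = M/A = 2324.4375/286.3750 = 8.1168 mm
θ = 122° = 2.129302 rad
V = θ·R_c·A = 2.129302·8.1168·286.3750 = 4949.429 mm³

Volume = 4949.429 mm³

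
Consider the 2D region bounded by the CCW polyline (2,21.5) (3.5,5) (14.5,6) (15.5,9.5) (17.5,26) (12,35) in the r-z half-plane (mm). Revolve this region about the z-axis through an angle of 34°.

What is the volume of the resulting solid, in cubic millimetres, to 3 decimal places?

Profile (r,z), 6 vertices: (2,21.5) (3.5,5) (14.5,6) (15.5,9.5) (17.5,26) (12,35)
edge 0: (2,21.5)→(3.5,5)  cross = 2·5 − 3.5·21.5 = -65.2500; (r_i+r_j)·cross = 5.5·-65.2500 = -358.8750
edge 1: (3.5,5)→(14.5,6)  cross = 3.5·6 − 14.5·5 = -51.5000; (r_i+r_j)·cross = 18·-51.5000 = -927.0000
edge 2: (14.5,6)→(15.5,9.5)  cross = 14.5·9.5 − 15.5·6 = 44.7500; (r_i+r_j)·cross = 30·44.7500 = 1342.5000
edge 3: (15.5,9.5)→(17.5,26)  cross = 15.5·26 − 17.5·9.5 = 236.7500; (r_i+r_j)·cross = 33·236.7500 = 7812.7500
edge 4: (17.5,26)→(12,35)  cross = 17.5·35 − 12·26 = 300.5000; (r_i+r_j)·cross = 29.5·300.5000 = 8864.7500
edge 5: (12,35)→(2,21.5)  cross = 12·21.5 − 2·35 = 188.0000; (r_i+r_j)·cross = 14·188.0000 = 2632.0000
Σcross = 653.2500 → A = |Σcross|/2 = 326.6250 mm²
Σ(r_i+r_j)·cross = 19366.1250 → first moment M = |Σ|/6 = 3227.6875
R_c = M/A = 3227.6875/326.6250 = 9.8819 mm
θ = 34° = 0.593412 rad
V = θ·R_c·A = 0.593412·9.8819·326.6250 = 1915.348 mm³

Volume = 1915.348 mm³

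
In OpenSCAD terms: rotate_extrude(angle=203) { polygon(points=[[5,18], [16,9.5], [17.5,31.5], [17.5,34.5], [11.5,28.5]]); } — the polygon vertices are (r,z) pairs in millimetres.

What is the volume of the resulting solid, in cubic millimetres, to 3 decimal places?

Volume = 7159.185 mm³

Profile (r,z), 5 vertices: (5,18) (16,9.5) (17.5,31.5) (17.5,34.5) (11.5,28.5)
edge 0: (5,18)→(16,9.5)  cross = 5·9.5 − 16·18 = -240.5000; (r_i+r_j)·cross = 21·-240.5000 = -5050.5000
edge 1: (16,9.5)→(17.5,31.5)  cross = 16·31.5 − 17.5·9.5 = 337.7500; (r_i+r_j)·cross = 33.5·337.7500 = 11314.6250
edge 2: (17.5,31.5)→(17.5,34.5)  cross = 17.5·34.5 − 17.5·31.5 = 52.5000; (r_i+r_j)·cross = 35·52.5000 = 1837.5000
edge 3: (17.5,34.5)→(11.5,28.5)  cross = 17.5·28.5 − 11.5·34.5 = 102.0000; (r_i+r_j)·cross = 29·102.0000 = 2958.0000
edge 4: (11.5,28.5)→(5,18)  cross = 11.5·18 − 5·28.5 = 64.5000; (r_i+r_j)·cross = 16.5·64.5000 = 1064.2500
Σcross = 316.2500 → A = |Σcross|/2 = 158.1250 mm²
Σ(r_i+r_j)·cross = 12123.8750 → first moment M = |Σ|/6 = 2020.6458
R_c = M/A = 2020.6458/158.1250 = 12.7788 mm
θ = 203° = 3.543018 rad
V = θ·R_c·A = 3.543018·12.7788·158.1250 = 7159.185 mm³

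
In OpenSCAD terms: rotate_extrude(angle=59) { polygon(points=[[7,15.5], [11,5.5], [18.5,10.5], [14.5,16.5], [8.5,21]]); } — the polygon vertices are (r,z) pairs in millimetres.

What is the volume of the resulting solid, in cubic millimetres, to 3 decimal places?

Profile (r,z), 5 vertices: (7,15.5) (11,5.5) (18.5,10.5) (14.5,16.5) (8.5,21)
edge 0: (7,15.5)→(11,5.5)  cross = 7·5.5 − 11·15.5 = -132.0000; (r_i+r_j)·cross = 18·-132.0000 = -2376.0000
edge 1: (11,5.5)→(18.5,10.5)  cross = 11·10.5 − 18.5·5.5 = 13.7500; (r_i+r_j)·cross = 29.5·13.7500 = 405.6250
edge 2: (18.5,10.5)→(14.5,16.5)  cross = 18.5·16.5 − 14.5·10.5 = 153.0000; (r_i+r_j)·cross = 33·153.0000 = 5049.0000
edge 3: (14.5,16.5)→(8.5,21)  cross = 14.5·21 − 8.5·16.5 = 164.2500; (r_i+r_j)·cross = 23·164.2500 = 3777.7500
edge 4: (8.5,21)→(7,15.5)  cross = 8.5·15.5 − 7·21 = -15.2500; (r_i+r_j)·cross = 15.5·-15.2500 = -236.3750
Σcross = 183.7500 → A = |Σcross|/2 = 91.8750 mm²
Σ(r_i+r_j)·cross = 6620.0000 → first moment M = |Σ|/6 = 1103.3333
R_c = M/A = 1103.3333/91.8750 = 12.0091 mm
θ = 59° = 1.029744 rad
V = θ·R_c·A = 1.029744·12.0091·91.8750 = 1136.151 mm³

Volume = 1136.151 mm³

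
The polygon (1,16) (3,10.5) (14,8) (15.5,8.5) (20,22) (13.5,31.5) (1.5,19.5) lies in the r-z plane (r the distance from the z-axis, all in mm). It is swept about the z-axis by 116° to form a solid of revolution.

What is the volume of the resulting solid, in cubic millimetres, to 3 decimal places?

Volume = 6103.693 mm³

Profile (r,z), 7 vertices: (1,16) (3,10.5) (14,8) (15.5,8.5) (20,22) (13.5,31.5) (1.5,19.5)
edge 0: (1,16)→(3,10.5)  cross = 1·10.5 − 3·16 = -37.5000; (r_i+r_j)·cross = 4·-37.5000 = -150.0000
edge 1: (3,10.5)→(14,8)  cross = 3·8 − 14·10.5 = -123.0000; (r_i+r_j)·cross = 17·-123.0000 = -2091.0000
edge 2: (14,8)→(15.5,8.5)  cross = 14·8.5 − 15.5·8 = -5.0000; (r_i+r_j)·cross = 29.5·-5.0000 = -147.5000
edge 3: (15.5,8.5)→(20,22)  cross = 15.5·22 − 20·8.5 = 171.0000; (r_i+r_j)·cross = 35.5·171.0000 = 6070.5000
edge 4: (20,22)→(13.5,31.5)  cross = 20·31.5 − 13.5·22 = 333.0000; (r_i+r_j)·cross = 33.5·333.0000 = 11155.5000
edge 5: (13.5,31.5)→(1.5,19.5)  cross = 13.5·19.5 − 1.5·31.5 = 216.0000; (r_i+r_j)·cross = 15·216.0000 = 3240.0000
edge 6: (1.5,19.5)→(1,16)  cross = 1.5·16 − 1·19.5 = 4.5000; (r_i+r_j)·cross = 2.5·4.5000 = 11.2500
Σcross = 559.0000 → A = |Σcross|/2 = 279.5000 mm²
Σ(r_i+r_j)·cross = 18088.7500 → first moment M = |Σ|/6 = 3014.7917
R_c = M/A = 3014.7917/279.5000 = 10.7864 mm
θ = 116° = 2.024582 rad
V = θ·R_c·A = 2.024582·10.7864·279.5000 = 6103.693 mm³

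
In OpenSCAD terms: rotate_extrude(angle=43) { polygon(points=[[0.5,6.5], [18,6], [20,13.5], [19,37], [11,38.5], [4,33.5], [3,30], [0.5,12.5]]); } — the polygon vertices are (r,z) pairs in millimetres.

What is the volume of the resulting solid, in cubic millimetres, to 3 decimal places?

Volume = 4326.115 mm³

Profile (r,z), 8 vertices: (0.5,6.5) (18,6) (20,13.5) (19,37) (11,38.5) (4,33.5) (3,30) (0.5,12.5)
edge 0: (0.5,6.5)→(18,6)  cross = 0.5·6 − 18·6.5 = -114.0000; (r_i+r_j)·cross = 18.5·-114.0000 = -2109.0000
edge 1: (18,6)→(20,13.5)  cross = 18·13.5 − 20·6 = 123.0000; (r_i+r_j)·cross = 38·123.0000 = 4674.0000
edge 2: (20,13.5)→(19,37)  cross = 20·37 − 19·13.5 = 483.5000; (r_i+r_j)·cross = 39·483.5000 = 18856.5000
edge 3: (19,37)→(11,38.5)  cross = 19·38.5 − 11·37 = 324.5000; (r_i+r_j)·cross = 30·324.5000 = 9735.0000
edge 4: (11,38.5)→(4,33.5)  cross = 11·33.5 − 4·38.5 = 214.5000; (r_i+r_j)·cross = 15·214.5000 = 3217.5000
edge 5: (4,33.5)→(3,30)  cross = 4·30 − 3·33.5 = 19.5000; (r_i+r_j)·cross = 7·19.5000 = 136.5000
edge 6: (3,30)→(0.5,12.5)  cross = 3·12.5 − 0.5·30 = 22.5000; (r_i+r_j)·cross = 3.5·22.5000 = 78.7500
edge 7: (0.5,12.5)→(0.5,6.5)  cross = 0.5·6.5 − 0.5·12.5 = -3.0000; (r_i+r_j)·cross = 1·-3.0000 = -3.0000
Σcross = 1070.5000 → A = |Σcross|/2 = 535.2500 mm²
Σ(r_i+r_j)·cross = 34586.2500 → first moment M = |Σ|/6 = 5764.3750
R_c = M/A = 5764.3750/535.2500 = 10.7695 mm
θ = 43° = 0.750492 rad
V = θ·R_c·A = 0.750492·10.7695·535.2500 = 4326.115 mm³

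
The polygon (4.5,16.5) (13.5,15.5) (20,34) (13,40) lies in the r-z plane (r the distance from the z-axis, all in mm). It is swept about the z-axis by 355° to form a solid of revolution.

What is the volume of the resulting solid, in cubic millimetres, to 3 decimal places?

Volume = 15133.790 mm³

Profile (r,z), 4 vertices: (4.5,16.5) (13.5,15.5) (20,34) (13,40)
edge 0: (4.5,16.5)→(13.5,15.5)  cross = 4.5·15.5 − 13.5·16.5 = -153.0000; (r_i+r_j)·cross = 18·-153.0000 = -2754.0000
edge 1: (13.5,15.5)→(20,34)  cross = 13.5·34 − 20·15.5 = 149.0000; (r_i+r_j)·cross = 33.5·149.0000 = 4991.5000
edge 2: (20,34)→(13,40)  cross = 20·40 − 13·34 = 358.0000; (r_i+r_j)·cross = 33·358.0000 = 11814.0000
edge 3: (13,40)→(4.5,16.5)  cross = 13·16.5 − 4.5·40 = 34.5000; (r_i+r_j)·cross = 17.5·34.5000 = 603.7500
Σcross = 388.5000 → A = |Σcross|/2 = 194.2500 mm²
Σ(r_i+r_j)·cross = 14655.2500 → first moment M = |Σ|/6 = 2442.5417
R_c = M/A = 2442.5417/194.2500 = 12.5742 mm
θ = 355° = 6.195919 rad
V = θ·R_c·A = 6.195919·12.5742·194.2500 = 15133.790 mm³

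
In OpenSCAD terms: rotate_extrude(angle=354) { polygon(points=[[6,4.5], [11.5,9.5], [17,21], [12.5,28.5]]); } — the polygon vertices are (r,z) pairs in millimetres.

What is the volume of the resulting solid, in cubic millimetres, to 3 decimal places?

Profile (r,z), 4 vertices: (6,4.5) (11.5,9.5) (17,21) (12.5,28.5)
edge 0: (6,4.5)→(11.5,9.5)  cross = 6·9.5 − 11.5·4.5 = 5.2500; (r_i+r_j)·cross = 17.5·5.2500 = 91.8750
edge 1: (11.5,9.5)→(17,21)  cross = 11.5·21 − 17·9.5 = 80.0000; (r_i+r_j)·cross = 28.5·80.0000 = 2280.0000
edge 2: (17,21)→(12.5,28.5)  cross = 17·28.5 − 12.5·21 = 222.0000; (r_i+r_j)·cross = 29.5·222.0000 = 6549.0000
edge 3: (12.5,28.5)→(6,4.5)  cross = 12.5·4.5 − 6·28.5 = -114.7500; (r_i+r_j)·cross = 18.5·-114.7500 = -2122.8750
Σcross = 192.5000 → A = |Σcross|/2 = 96.2500 mm²
Σ(r_i+r_j)·cross = 6798.0000 → first moment M = |Σ|/6 = 1133.0000
R_c = M/A = 1133.0000/96.2500 = 11.7714 mm
θ = 354° = 6.178466 rad
V = θ·R_c·A = 6.178466·11.7714·96.2500 = 7000.201 mm³

Volume = 7000.201 mm³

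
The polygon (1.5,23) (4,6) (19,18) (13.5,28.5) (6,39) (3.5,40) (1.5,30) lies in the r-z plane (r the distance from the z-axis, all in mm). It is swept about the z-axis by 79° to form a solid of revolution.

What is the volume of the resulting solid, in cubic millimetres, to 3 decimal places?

Volume = 3765.933 mm³

Profile (r,z), 7 vertices: (1.5,23) (4,6) (19,18) (13.5,28.5) (6,39) (3.5,40) (1.5,30)
edge 0: (1.5,23)→(4,6)  cross = 1.5·6 − 4·23 = -83.0000; (r_i+r_j)·cross = 5.5·-83.0000 = -456.5000
edge 1: (4,6)→(19,18)  cross = 4·18 − 19·6 = -42.0000; (r_i+r_j)·cross = 23·-42.0000 = -966.0000
edge 2: (19,18)→(13.5,28.5)  cross = 19·28.5 − 13.5·18 = 298.5000; (r_i+r_j)·cross = 32.5·298.5000 = 9701.2500
edge 3: (13.5,28.5)→(6,39)  cross = 13.5·39 − 6·28.5 = 355.5000; (r_i+r_j)·cross = 19.5·355.5000 = 6932.2500
edge 4: (6,39)→(3.5,40)  cross = 6·40 − 3.5·39 = 103.5000; (r_i+r_j)·cross = 9.5·103.5000 = 983.2500
edge 5: (3.5,40)→(1.5,30)  cross = 3.5·30 − 1.5·40 = 45.0000; (r_i+r_j)·cross = 5·45.0000 = 225.0000
edge 6: (1.5,30)→(1.5,23)  cross = 1.5·23 − 1.5·30 = -10.5000; (r_i+r_j)·cross = 3·-10.5000 = -31.5000
Σcross = 667.0000 → A = |Σcross|/2 = 333.5000 mm²
Σ(r_i+r_j)·cross = 16387.7500 → first moment M = |Σ|/6 = 2731.2917
R_c = M/A = 2731.2917/333.5000 = 8.1898 mm
θ = 79° = 1.378810 rad
V = θ·R_c·A = 1.378810·8.1898·333.5000 = 3765.933 mm³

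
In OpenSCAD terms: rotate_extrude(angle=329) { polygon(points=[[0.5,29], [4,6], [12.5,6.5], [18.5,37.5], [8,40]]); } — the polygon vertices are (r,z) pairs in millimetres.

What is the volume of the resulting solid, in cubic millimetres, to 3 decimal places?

Profile (r,z), 5 vertices: (0.5,29) (4,6) (12.5,6.5) (18.5,37.5) (8,40)
edge 0: (0.5,29)→(4,6)  cross = 0.5·6 − 4·29 = -113.0000; (r_i+r_j)·cross = 4.5·-113.0000 = -508.5000
edge 1: (4,6)→(12.5,6.5)  cross = 4·6.5 − 12.5·6 = -49.0000; (r_i+r_j)·cross = 16.5·-49.0000 = -808.5000
edge 2: (12.5,6.5)→(18.5,37.5)  cross = 12.5·37.5 − 18.5·6.5 = 348.5000; (r_i+r_j)·cross = 31·348.5000 = 10803.5000
edge 3: (18.5,37.5)→(8,40)  cross = 18.5·40 − 8·37.5 = 440.0000; (r_i+r_j)·cross = 26.5·440.0000 = 11660.0000
edge 4: (8,40)→(0.5,29)  cross = 8·29 − 0.5·40 = 212.0000; (r_i+r_j)·cross = 8.5·212.0000 = 1802.0000
Σcross = 838.5000 → A = |Σcross|/2 = 419.2500 mm²
Σ(r_i+r_j)·cross = 22948.5000 → first moment M = |Σ|/6 = 3824.7500
R_c = M/A = 3824.7500/419.2500 = 9.1228 mm
θ = 329° = 5.742133 rad
V = θ·R_c·A = 5.742133·9.1228·419.2500 = 21962.224 mm³

Volume = 21962.224 mm³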